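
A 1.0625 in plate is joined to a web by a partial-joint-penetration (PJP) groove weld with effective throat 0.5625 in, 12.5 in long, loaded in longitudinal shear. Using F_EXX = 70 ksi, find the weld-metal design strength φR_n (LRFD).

φR_n ≈ 221 kips

Effective throat (given) t_e = 0.5625 in.
A_we = 0.5625 × 12.5 = 7.031 in².
F_nw = 0.6 F_EXX = 42 ksi.
φR_n = 0.75 × 42 × 7.031 = 221.5 kips.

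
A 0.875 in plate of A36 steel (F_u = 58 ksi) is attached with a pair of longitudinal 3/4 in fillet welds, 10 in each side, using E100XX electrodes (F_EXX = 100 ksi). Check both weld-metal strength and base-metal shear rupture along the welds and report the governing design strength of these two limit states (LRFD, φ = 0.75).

φR_n ≈ 457 kips (base-metal shear rupture governs)

t_e = 0.707 × 0.75 = 0.5302 in; L = 20 in.
Weld metal: φR_n = 0.75 × 0.6 × 100 × 0.5302 × 20 = 477.2 kips.
Base metal (shear rupture): φR_n = 0.75 × 0.6 × 58 × 0.875 × 20 = 456.7 kips.
Governing: base-metal shear rupture.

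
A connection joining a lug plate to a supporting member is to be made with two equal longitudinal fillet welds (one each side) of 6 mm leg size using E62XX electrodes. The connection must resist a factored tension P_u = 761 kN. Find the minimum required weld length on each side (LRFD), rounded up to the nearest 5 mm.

E62XX → F_EXX = 620 MPa.
Throat t_e = 0.707 × 6 = 4.242 mm.
φr_n = 0.75 × 0.6 × 620 × 4.242 × 10⁻³ = 1.184 kN/mm.
L_req = P_u / φr_n = 761 / 1.184 = 643 mm total.
Per side: 643 / 2 = 321.5 mm.
Round up → use L = 325 mm on each side.

L = 325 mm on each side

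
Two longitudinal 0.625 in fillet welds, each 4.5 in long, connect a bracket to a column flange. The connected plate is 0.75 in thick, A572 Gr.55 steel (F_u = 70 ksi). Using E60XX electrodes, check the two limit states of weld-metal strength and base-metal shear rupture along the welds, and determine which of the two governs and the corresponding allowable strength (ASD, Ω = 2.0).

E60XX → F_EXX = 60 ksi.
t_e = 0.707 × 0.625 = 0.4419 in; L = 9 in.
Weld metal: R_n/Ω = (1/2.0) × 0.6 × 60 × 0.4419 × 9 = 71.58 kip.
Base metal (shear rupture): R_n/Ω = (1/2.0) × 0.6 × 70 × 0.75 × 9 = 141.8 kip.
Governing: weld metal.

R_n/Ω ≈ 71.6 kip (weld metal governs)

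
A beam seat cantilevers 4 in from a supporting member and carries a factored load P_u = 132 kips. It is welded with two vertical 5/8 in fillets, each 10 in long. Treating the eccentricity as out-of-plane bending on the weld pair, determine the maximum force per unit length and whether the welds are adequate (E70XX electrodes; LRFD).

f_max ≈ 17.2 kip/in; NOT adequate

E70XX → F_EXX = 70 ksi.
L_w = 2 × 10 = 20 in; section modulus (unit throat) S = 2 × L²/6 = 33.33 in².
Direct shear f_v = P/L_w = 132/20 = 6.6 kip/in.
Moment M = P × e = 132 × 4 = 528 kip·in; bending f_b = M/S = 15.84 kip/in.
f_max = √(f_v² + f_b²) = √(6.6² + 15.84²) = 17.16 kip/in.
φr_n = 0.75 × 0.6 × 70 × (0.707 × 0.625) = 13.92 kip/in → NOT adequate.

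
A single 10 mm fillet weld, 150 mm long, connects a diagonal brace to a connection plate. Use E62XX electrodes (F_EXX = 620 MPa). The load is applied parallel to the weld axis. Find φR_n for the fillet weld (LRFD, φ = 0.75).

Effective throat t_e = 0.707 × 10 = 7.07 mm.
Total length L = 150 mm; A_we = 7.07 × 150 = 1060 mm².
F_nw = 0.6 F_EXX = 0.6 × 620 = 372 MPa.
φR_n = 0.75 × 372 × 1060 × 10⁻³ = 295.9 kN.

φR_n ≈ 296 kN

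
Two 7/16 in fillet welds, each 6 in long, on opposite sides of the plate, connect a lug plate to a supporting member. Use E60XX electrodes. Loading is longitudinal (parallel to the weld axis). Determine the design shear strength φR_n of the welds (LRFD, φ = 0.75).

E60XX → F_EXX = 60 ksi.
Effective throat t_e = 0.707 × 0.4375 = 0.3093 in.
Total length L = 12 in; A_we = 0.3093 × 12 = 3.712 in².
F_nw = 0.6 F_EXX = 0.6 × 60 = 36 ksi.
φR_n = 0.75 × 36 × 3.712 = 100.2 kip.

φR_n ≈ 100 kip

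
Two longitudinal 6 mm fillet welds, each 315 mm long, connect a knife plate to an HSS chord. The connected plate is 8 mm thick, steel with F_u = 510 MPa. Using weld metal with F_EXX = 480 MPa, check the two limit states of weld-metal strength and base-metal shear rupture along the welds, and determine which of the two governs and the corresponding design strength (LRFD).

t_e = 0.707 × 6 = 4.242 mm; L = 630 mm.
Weld metal: φR_n = 0.75 × 0.6 × 480 × 4.242 × 630 × 10⁻³ = 577.3 kN.
Base metal (shear rupture): φR_n = 0.75 × 0.6 × 510 × 8 × 630 × 10⁻³ = 1157 kN.
Governing: weld metal.

φR_n ≈ 577 kN (weld metal governs)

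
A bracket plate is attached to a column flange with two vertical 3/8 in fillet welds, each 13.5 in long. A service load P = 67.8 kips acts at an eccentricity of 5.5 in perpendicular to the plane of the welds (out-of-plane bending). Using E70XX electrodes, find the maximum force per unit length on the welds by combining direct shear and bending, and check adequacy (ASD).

f_max ≈ 6.63 kip/in; NOT adequate

E70XX → F_EXX = 70 ksi.
L_w = 2 × 13.5 = 27 in; section modulus (unit throat) S = 2 × L²/6 = 60.75 in².
Direct shear f_v = P/L_w = 67.8/27 = 2.511 kip/in.
Moment M = P × e = 67.8 × 5.5 = 372.9 kip·in; bending f_b = M/S = 6.138 kip/in.
f_max = √(f_v² + f_b²) = √(2.511² + 6.138²) = 6.632 kip/in.
r_n/Ω = (1/2.0) × 0.6 × 70 × (0.707 × 0.375) = 5.568 kip/in → NOT adequate.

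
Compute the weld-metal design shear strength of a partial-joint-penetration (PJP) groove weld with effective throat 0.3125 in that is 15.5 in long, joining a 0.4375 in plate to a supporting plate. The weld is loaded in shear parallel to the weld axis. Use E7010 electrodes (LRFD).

E70XX → F_EXX = 70 ksi.
Effective throat (given) t_e = 0.3125 in.
A_we = 0.3125 × 15.5 = 4.844 in².
F_nw = 0.6 F_EXX = 42 ksi.
φR_n = 0.75 × 42 × 4.844 = 152.6 kips.

φR_n ≈ 153 kips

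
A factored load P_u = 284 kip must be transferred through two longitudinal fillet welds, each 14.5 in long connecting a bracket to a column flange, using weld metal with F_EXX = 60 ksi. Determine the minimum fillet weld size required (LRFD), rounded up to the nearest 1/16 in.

Total weld length L = 29 in.
Required throat t_e = P_u / (φ × 0.6 F_EXX × L) = 284 / (0.75 × 0.6 × 60 × 29) = 0.3627 in.
Required leg w = t_e / 0.707 = 0.513 in → use 9/16 in.

w = 9/16 in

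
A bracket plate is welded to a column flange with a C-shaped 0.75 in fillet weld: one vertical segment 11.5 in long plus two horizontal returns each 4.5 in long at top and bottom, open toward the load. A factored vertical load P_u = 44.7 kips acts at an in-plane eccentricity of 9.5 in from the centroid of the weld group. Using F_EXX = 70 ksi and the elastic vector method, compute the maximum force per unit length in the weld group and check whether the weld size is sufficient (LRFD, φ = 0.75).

Total weld length L_w = 20.5 in. Treat welds as unit-width lines.
Centroid: x̄ = 2×4.5×2.25 / 20.5 = 0.9878 in from the vertical weld.
Polar moment about centroid: J = I_x + I_y = [11.5³/12 + 2×4.5×5.75²] + [11.5×0.9878² + 2(4.5³/12 + 4.5×1.262²)] = 465 in³.
Direct shear f_v = P/L_w = 44.7 / 20.5 = 2.18 kip/in (vertical).
Torsion M = P·e = 44.7 × 9.5 = 424.65 kip·in.
Critical point at (x, y) = (3.512, 5.75) from centroid. f_tx = M·y/J = 5.25 kip/in; f_ty = M·x/J = 3.207 kip/in.
Resultant f_max = √[f_tx² + (f_v + f_ty)²] = √[5.25² + (2.18 + 3.207)²] = 7.523 kip/in.
Capacity per unit length: φr_n = 0.75 × 0.6 × 70 × (0.707 × 0.75) = 16.7 kip/in.
7.523 ≤ 16.7 → adequate.

f_max ≈ 7.52 kip/in; adequate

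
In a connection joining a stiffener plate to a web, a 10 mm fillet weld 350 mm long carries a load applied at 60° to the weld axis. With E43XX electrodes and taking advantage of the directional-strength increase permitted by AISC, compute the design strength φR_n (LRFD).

E43XX → F_EXX = 430 MPa.
t_e = 0.707 × 10 = 7.07 mm; A_we = 7.07 × 350 = 2474 mm².
Directional factor: 1.0 + 0.5 sin^1.5(60°) = 1.403.
F_nw = 0.6 × 430 × 1.403 = 362 MPa.
φR_n = 0.75 × 362 × 2474 × 10⁻³ = 671.8 kN.

φR_n ≈ 672 kN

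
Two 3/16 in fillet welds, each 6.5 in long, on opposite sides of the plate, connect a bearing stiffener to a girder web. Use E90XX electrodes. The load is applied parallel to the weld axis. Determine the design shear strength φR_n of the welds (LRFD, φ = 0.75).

E90XX → F_EXX = 90 ksi.
Effective throat t_e = 0.707 × 0.1875 = 0.1326 in.
Total length L = 13 in; A_we = 0.1326 × 13 = 1.723 in².
F_nw = 0.6 F_EXX = 0.6 × 90 = 54 ksi.
φR_n = 0.75 × 54 × 1.723 = 69.79 kips.

φR_n ≈ 69.8 kips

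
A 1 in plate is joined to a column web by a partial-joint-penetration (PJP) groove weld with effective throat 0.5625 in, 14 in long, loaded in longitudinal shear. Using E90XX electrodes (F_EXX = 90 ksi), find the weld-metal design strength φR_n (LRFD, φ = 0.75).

Effective throat (given) t_e = 0.5625 in.
A_we = 0.5625 × 14 = 7.875 in².
F_nw = 0.6 F_EXX = 54 ksi.
φR_n = 0.75 × 54 × 7.875 = 318.9 kip.

φR_n ≈ 319 kip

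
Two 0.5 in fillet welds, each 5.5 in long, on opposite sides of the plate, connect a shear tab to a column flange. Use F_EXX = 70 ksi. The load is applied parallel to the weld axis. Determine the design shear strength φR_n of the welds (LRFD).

Effective throat t_e = 0.707 × 0.5 = 0.3535 in.
Total length L = 11 in; A_we = 0.3535 × 11 = 3.888 in².
F_nw = 0.6 F_EXX = 0.6 × 70 = 42 ksi.
φR_n = 0.75 × 42 × 3.888 = 122.5 kips.

φR_n ≈ 122 kips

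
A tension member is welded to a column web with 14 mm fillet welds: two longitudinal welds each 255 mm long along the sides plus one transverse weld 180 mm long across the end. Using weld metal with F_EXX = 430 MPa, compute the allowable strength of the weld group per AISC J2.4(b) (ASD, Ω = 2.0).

t_e = 0.707 × 14 = 9.898 mm.
R_nwl = 0.6 × 430 × 9.898 × 510 × 10⁻³ = 1302 kN (longitudinal, 2 welds).
R_nwt = 0.6 × 430 × 9.898 × 180 × 10⁻³ = 459.7 kN (transverse, base value).
(i) R_nwl + R_nwt = 1762 kN; (ii) 0.85 R_nwl + 1.5 R_nwt = 1797 kN.
R_n = max = 1797 kN [governs: (ii)]; R_n/Ω = 898.3 kN.

R_n/Ω ≈ 898 kN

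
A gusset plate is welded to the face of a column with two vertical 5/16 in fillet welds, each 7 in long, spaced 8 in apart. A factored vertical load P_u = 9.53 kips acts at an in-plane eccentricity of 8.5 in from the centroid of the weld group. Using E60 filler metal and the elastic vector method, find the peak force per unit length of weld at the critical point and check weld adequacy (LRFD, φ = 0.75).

E60XX → F_EXX = 60 ksi.
Total weld length L_w = 14 in. Treat welds as unit-width lines.
Polar moment about centroid: J = 2[d³/12 + d(b/2)²] = 2[7³/12 + 7×4²] = 281.2 in³.
Direct shear f_v = P/L_w = 9.53 / 14 = 0.6807 kip/in (vertical).
Torsion M = P·e = 9.53 × 8.5 = 81.005 kip·in.
Critical point at (x, y) = (4, 3.5) from centroid. f_tx = M·y/J = 1.008 kip/in; f_ty = M·x/J = 1.152 kip/in.
Resultant f_max = √[f_tx² + (f_v + f_ty)²] = √[1.008² + (0.6807 + 1.152)²] = 2.092 kip/in.
Capacity per unit length: φr_n = 0.75 × 0.6 × 60 × (0.707 × 0.3125) = 5.965 kip/in.
2.092 ≤ 5.965 → adequate.

f_max ≈ 2.09 kip/in; adequate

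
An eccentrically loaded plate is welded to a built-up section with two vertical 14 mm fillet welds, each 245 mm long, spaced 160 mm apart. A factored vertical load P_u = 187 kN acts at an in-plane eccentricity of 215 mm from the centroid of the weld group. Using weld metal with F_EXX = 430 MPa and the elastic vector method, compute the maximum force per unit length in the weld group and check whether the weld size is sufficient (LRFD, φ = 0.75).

f_max ≈ 1300 N/mm; adequate

Total weld length L_w = 490 mm. Treat welds as unit-width lines.
Polar moment about centroid: J = 2[d³/12 + d(b/2)²] = 2[245³/12 + 245×80²] = 5587000 mm³.
Direct shear f_v = P/L_w = 187×10³ / 490 = 381.6 N/mm (vertical).
Torsion M = P·e = 187×10³ × 215 = 40205000 N·mm.
Critical point at (x, y) = (80, 122.5) from centroid. f_tx = M·y/J = 881.5 N/mm; f_ty = M·x/J = 575.7 N/mm.
Resultant f_max = √[f_tx² + (f_v + f_ty)²] = √[881.5² + (381.6 + 575.7)²] = 1301 N/mm.
Capacity per unit length: φr_n = 0.75 × 0.6 × 430 × (0.707 × 14) = 1915 N/mm.
1301 ≤ 1915 → adequate.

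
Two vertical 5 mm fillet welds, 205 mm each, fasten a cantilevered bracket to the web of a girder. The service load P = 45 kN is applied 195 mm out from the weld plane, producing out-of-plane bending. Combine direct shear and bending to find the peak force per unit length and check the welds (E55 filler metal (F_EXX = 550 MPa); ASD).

L_w = 2 × 205 = 410 mm; section modulus (unit throat) S = 2 × L²/6 = 14010 mm².
Direct shear f_v = P/L_w = 45×10³/410 = 109.8 N/mm.
Moment M = P × e = 45×10³ × 195 = 8775000 N·mm; bending f_b = M/S = 626.4 N/mm.
f_max = √(f_v² + f_b²) = √(109.8² + 626.4²) = 636 N/mm.
r_n/Ω = (1/2.0) × 0.6 × 550 × (0.707 × 5) = 583.3 N/mm → NOT adequate.

f_max ≈ 636 N/mm; NOT adequate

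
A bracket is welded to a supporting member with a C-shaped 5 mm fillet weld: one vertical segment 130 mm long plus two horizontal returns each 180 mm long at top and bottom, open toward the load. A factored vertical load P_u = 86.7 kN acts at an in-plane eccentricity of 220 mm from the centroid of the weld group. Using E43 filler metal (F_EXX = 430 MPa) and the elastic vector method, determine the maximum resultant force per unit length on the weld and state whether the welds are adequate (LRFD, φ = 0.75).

f_max ≈ 883 N/mm; NOT adequate

Total weld length L_w = 490 mm. Treat welds as unit-width lines.
Centroid: x̄ = 2×180×90 / 490 = 66.12 mm from the vertical weld.
Polar moment about centroid: J = I_x + I_y = [130³/12 + 2×180×65²] + [130×66.12² + 2(180³/12 + 180×23.88²)] = 3450000 mm³.
Direct shear f_v = P/L_w = 86.7×10³ / 490 = 176.9 N/mm (vertical).
Torsion M = P·e = 86.7×10³ × 220 = 19074000 N·mm.
Critical point at (x, y) = (113.9, 65) from centroid. f_tx = M·y/J = 359.4 N/mm; f_ty = M·x/J = 629.6 N/mm.
Resultant f_max = √[f_tx² + (f_v + f_ty)²] = √[359.4² + (176.9 + 629.6)²] = 883 N/mm.
Capacity per unit length: φr_n = 0.75 × 0.6 × 430 × (0.707 × 5) = 684 N/mm.
883 > 684 → NOT adequate.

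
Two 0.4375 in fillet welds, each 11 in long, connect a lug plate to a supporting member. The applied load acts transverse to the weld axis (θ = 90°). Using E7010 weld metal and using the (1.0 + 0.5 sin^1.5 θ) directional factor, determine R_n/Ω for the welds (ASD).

E70XX → F_EXX = 70 ksi.
t_e = 0.707 × 0.4375 = 0.3093 in; A_we = 0.3093 × 22 = 6.805 in².
Directional factor: 1.0 + 0.5 sin^1.5(90°) = 1.5.
F_nw = 0.6 × 70 × 1.5 = 63 ksi.
R_n/Ω = (63 × 6.805) / 2.0 = 214.4 kip.

R_n/Ω ≈ 214 kip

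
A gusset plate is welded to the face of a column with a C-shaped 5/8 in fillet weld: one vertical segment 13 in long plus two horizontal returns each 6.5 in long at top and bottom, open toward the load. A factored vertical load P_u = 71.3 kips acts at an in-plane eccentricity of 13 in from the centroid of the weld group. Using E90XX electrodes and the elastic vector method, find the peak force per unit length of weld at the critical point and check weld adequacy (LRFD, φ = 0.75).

f_max ≈ 10.8 kip/in; adequate

E90XX → F_EXX = 90 ksi.
Total weld length L_w = 26 in. Treat welds as unit-width lines.
Centroid: x̄ = 2×6.5×3.25 / 26 = 1.625 in from the vertical weld.
Polar moment about centroid: J = I_x + I_y = [13³/12 + 2×6.5×6.5²] + [13×1.625² + 2(6.5³/12 + 6.5×1.625²)] = 846.8 in³.
Direct shear f_v = P/L_w = 71.3 / 26 = 2.742 kip/in (vertical).
Torsion M = P·e = 71.3 × 13 = 926.9 kip·in.
Critical point at (x, y) = (4.875, 6.5) from centroid. f_tx = M·y/J = 7.115 kip/in; f_ty = M·x/J = 5.336 kip/in.
Resultant f_max = √[f_tx² + (f_v + f_ty)²] = √[7.115² + (2.742 + 5.336)²] = 10.77 kip/in.
Capacity per unit length: φr_n = 0.75 × 0.6 × 90 × (0.707 × 0.625) = 17.9 kip/in.
10.77 ≤ 17.9 → adequate.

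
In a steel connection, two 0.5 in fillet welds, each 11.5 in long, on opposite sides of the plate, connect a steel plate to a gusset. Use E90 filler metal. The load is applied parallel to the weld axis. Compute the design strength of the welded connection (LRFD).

E90XX → F_EXX = 90 ksi.
Effective throat t_e = 0.707 × 0.5 = 0.3535 in.
Total length L = 23 in; A_we = 0.3535 × 23 = 8.13 in².
F_nw = 0.6 F_EXX = 0.6 × 90 = 54 ksi.
φR_n = 0.75 × 54 × 8.13 = 329.3 kips.

φR_n ≈ 329 kips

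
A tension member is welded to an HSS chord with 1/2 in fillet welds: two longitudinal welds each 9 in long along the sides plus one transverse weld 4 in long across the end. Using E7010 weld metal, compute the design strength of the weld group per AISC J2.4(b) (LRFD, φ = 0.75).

E70XX → F_EXX = 70 ksi.
t_e = 0.707 × 0.5 = 0.3535 in.
R_nwl = 0.6 × 70 × 0.3535 × 18 = 267.2 kips (longitudinal, 2 welds).
R_nwt = 0.6 × 70 × 0.3535 × 4 = 59.39 kips (transverse, base value).
(i) R_nwl + R_nwt = 326.6 kips; (ii) 0.85 R_nwl + 1.5 R_nwt = 316.2 kips.
R_n = max = 326.6 kips [governs: (i)]; φR_n = 245 kips.

φR_n ≈ 245 kips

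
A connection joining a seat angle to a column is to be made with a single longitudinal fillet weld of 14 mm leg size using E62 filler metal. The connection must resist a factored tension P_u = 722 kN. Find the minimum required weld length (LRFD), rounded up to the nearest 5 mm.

L = 265 mm

E62XX → F_EXX = 620 MPa.
Throat t_e = 0.707 × 14 = 9.898 mm.
φr_n = 0.75 × 0.6 × 620 × 9.898 × 10⁻³ = 2.762 kN/mm.
L_req = P_u / φr_n = 722 / 2.762 = 261.4 mm total.
Round up → use L = 265 mm.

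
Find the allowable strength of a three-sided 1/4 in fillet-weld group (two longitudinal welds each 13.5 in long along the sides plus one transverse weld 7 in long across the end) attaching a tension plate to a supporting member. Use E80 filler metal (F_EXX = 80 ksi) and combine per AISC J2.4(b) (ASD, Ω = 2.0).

t_e = 0.707 × 0.25 = 0.1767 in.
R_nwl = 0.6 × 80 × 0.1767 × 27 = 229.1 kips (longitudinal, 2 welds).
R_nwt = 0.6 × 80 × 0.1767 × 7 = 59.39 kips (transverse, base value).
(i) R_nwl + R_nwt = 288.5 kips; (ii) 0.85 R_nwl + 1.5 R_nwt = 283.8 kips.
R_n = max = 288.5 kips [governs: (i)]; R_n/Ω = 144.2 kips.

R_n/Ω ≈ 144 kips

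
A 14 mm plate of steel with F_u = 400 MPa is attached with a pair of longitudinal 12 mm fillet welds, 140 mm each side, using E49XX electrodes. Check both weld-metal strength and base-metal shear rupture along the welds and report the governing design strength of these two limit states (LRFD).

E49XX → F_EXX = 490 MPa.
t_e = 0.707 × 12 = 8.484 mm; L = 280 mm.
Weld metal: φR_n = 0.75 × 0.6 × 490 × 8.484 × 280 × 10⁻³ = 523.8 kN.
Base metal (shear rupture): φR_n = 0.75 × 0.6 × 400 × 14 × 280 × 10⁻³ = 705.6 kN.
Governing: weld metal.

φR_n ≈ 524 kN (weld metal governs)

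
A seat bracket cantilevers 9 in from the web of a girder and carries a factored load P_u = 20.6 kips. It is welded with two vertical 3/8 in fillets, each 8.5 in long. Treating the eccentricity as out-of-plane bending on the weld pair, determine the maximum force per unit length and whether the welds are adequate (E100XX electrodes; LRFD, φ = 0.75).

E100XX → F_EXX = 100 ksi.
L_w = 2 × 8.5 = 17 in; section modulus (unit throat) S = 2 × L²/6 = 24.08 in².
Direct shear f_v = P/L_w = 20.6/17 = 1.212 kip/in.
Moment M = P × e = 20.6 × 9 = 185.4 kip·in; bending f_b = M/S = 7.698 kip/in.
f_max = √(f_v² + f_b²) = √(1.212² + 7.698²) = 7.793 kip/in.
φr_n = 0.75 × 0.6 × 100 × (0.707 × 0.375) = 11.93 kip/in → adequate.

f_max ≈ 7.79 kip/in; adequate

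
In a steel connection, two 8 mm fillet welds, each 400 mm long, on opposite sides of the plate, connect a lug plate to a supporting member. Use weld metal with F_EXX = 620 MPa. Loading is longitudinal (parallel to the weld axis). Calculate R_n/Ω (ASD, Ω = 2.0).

Effective throat t_e = 0.707 × 8 = 5.656 mm.
Total length L = 800 mm; A_we = 5.656 × 800 = 4525 mm².
F_nw = 0.6 F_EXX = 0.6 × 620 = 372 MPa.
R_n = 372 × 4525 × 10⁻³ = 1683 kN; R_n/Ω = 1683/2.0 = 841.6 kN.

R_n/Ω ≈ 842 kN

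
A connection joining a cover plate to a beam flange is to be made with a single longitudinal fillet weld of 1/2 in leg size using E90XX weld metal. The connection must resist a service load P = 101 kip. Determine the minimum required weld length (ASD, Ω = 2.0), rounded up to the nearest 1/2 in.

L = 11 in

E90XX → F_EXX = 90 ksi.
Throat t_e = 0.707 × 0.5 = 0.3535 in.
r_n/Ω = (0.6 × 90 × 0.3535) / 2.0 = 9.544 kip/in.
L_req = P / (r_n/Ω) = 101 / 9.544 = 10.58 in total.
Round up → use L = 11 in.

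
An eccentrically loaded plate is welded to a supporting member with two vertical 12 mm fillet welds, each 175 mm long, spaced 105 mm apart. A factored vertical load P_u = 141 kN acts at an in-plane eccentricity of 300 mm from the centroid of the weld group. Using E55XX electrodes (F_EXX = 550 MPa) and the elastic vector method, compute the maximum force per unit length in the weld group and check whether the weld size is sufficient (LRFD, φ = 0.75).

Total weld length L_w = 350 mm. Treat welds as unit-width lines.
Polar moment about centroid: J = 2[d³/12 + d(b/2)²] = 2[175³/12 + 175×52.5²] = 1858000 mm³.
Direct shear f_v = P/L_w = 141×10³ / 350 = 402.9 N/mm (vertical).
Torsion M = P·e = 141×10³ × 300 = 42300000 N·mm.
Critical point at (x, y) = (52.5, 87.5) from centroid. f_tx = M·y/J = 1992 N/mm; f_ty = M·x/J = 1195 N/mm.
Resultant f_max = √[f_tx² + (f_v + f_ty)²] = √[1992² + (402.9 + 1195)²] = 2554 N/mm.
Capacity per unit length: φr_n = 0.75 × 0.6 × 550 × (0.707 × 12) = 2100 N/mm.
2554 > 2100 → NOT adequate.

f_max ≈ 2550 N/mm; NOT adequate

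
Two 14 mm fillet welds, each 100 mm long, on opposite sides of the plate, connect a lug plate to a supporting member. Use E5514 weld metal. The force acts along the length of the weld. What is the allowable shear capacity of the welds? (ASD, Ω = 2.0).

E55XX → F_EXX = 550 MPa.
Effective throat t_e = 0.707 × 14 = 9.898 mm.
Total length L = 200 mm; A_we = 9.898 × 200 = 1980 mm².
F_nw = 0.6 F_EXX = 0.6 × 550 = 330 MPa.
R_n = 330 × 1980 × 10⁻³ = 653.3 kN; R_n/Ω = 653.3/2.0 = 326.6 kN.

R_n/Ω ≈ 327 kN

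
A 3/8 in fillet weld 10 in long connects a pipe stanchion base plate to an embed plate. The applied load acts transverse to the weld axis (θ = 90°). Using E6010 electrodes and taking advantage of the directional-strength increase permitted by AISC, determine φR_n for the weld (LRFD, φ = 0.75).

φR_n ≈ 107 kips

E60XX → F_EXX = 60 ksi.
t_e = 0.707 × 0.375 = 0.2651 in; A_we = 0.2651 × 10 = 2.651 in².
Directional factor: 1.0 + 0.5 sin^1.5(90°) = 1.5.
F_nw = 0.6 × 60 × 1.5 = 54 ksi.
φR_n = 0.75 × 54 × 2.651 = 107.4 kips.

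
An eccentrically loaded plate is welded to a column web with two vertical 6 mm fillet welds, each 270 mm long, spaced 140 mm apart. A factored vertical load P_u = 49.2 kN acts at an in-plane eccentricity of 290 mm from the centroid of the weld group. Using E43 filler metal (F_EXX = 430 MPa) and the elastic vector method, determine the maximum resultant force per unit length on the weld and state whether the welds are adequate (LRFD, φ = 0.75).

Total weld length L_w = 540 mm. Treat welds as unit-width lines.
Polar moment about centroid: J = 2[d³/12 + d(b/2)²] = 2[270³/12 + 270×70²] = 5926000 mm³.
Direct shear f_v = P/L_w = 49.2×10³ / 540 = 91.11 N/mm (vertical).
Torsion M = P·e = 49.2×10³ × 290 = 14268000 N·mm.
Critical point at (x, y) = (70, 135) from centroid. f_tx = M·y/J = 325 N/mm; f_ty = M·x/J = 168.5 N/mm.
Resultant f_max = √[f_tx² + (f_v + f_ty)²] = √[325² + (91.11 + 168.5)²] = 416 N/mm.
Capacity per unit length: φr_n = 0.75 × 0.6 × 430 × (0.707 × 6) = 820.8 N/mm.
416 ≤ 820.8 → adequate.

f_max ≈ 416 N/mm; adequate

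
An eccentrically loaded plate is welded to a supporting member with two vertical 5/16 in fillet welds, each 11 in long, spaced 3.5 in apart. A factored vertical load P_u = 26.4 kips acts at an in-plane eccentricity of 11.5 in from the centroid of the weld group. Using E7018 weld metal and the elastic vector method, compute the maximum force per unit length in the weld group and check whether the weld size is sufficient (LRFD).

E70XX → F_EXX = 70 ksi.
Total weld length L_w = 22 in. Treat welds as unit-width lines.
Polar moment about centroid: J = 2[d³/12 + d(b/2)²] = 2[11³/12 + 11×1.75²] = 289.2 in³.
Direct shear f_v = P/L_w = 26.4 / 22 = 1.2 kip/in (vertical).
Torsion M = P·e = 26.4 × 11.5 = 303.6 kip·in.
Critical point at (x, y) = (1.75, 5.5) from centroid. f_tx = M·y/J = 5.774 kip/in; f_ty = M·x/J = 1.837 kip/in.
Resultant f_max = √[f_tx² + (f_v + f_ty)²] = √[5.774² + (1.2 + 1.837)²] = 6.524 kip/in.
Capacity per unit length: φr_n = 0.75 × 0.6 × 70 × (0.707 × 0.3125) = 6.96 kip/in.
6.524 ≤ 6.96 → adequate.

f_max ≈ 6.52 kip/in; adequate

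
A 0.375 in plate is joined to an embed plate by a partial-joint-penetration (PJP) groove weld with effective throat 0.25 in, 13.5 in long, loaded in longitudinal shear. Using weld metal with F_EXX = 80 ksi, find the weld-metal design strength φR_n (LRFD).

Effective throat (given) t_e = 0.25 in.
A_we = 0.25 × 13.5 = 3.375 in².
F_nw = 0.6 F_EXX = 48 ksi.
φR_n = 0.75 × 48 × 3.375 = 121.5 kip.

φR_n ≈ 122 kip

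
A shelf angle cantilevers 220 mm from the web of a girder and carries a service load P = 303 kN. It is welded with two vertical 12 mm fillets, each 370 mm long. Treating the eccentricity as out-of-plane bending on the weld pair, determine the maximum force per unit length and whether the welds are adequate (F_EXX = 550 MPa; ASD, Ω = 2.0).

f_max ≈ 1520 N/mm; NOT adequate

L_w = 2 × 370 = 740 mm; section modulus (unit throat) S = 2 × L²/6 = 45630 mm².
Direct shear f_v = P/L_w = 303×10³/740 = 409.5 N/mm.
Moment M = P × e = 303×10³ × 220 = 66660000 N·mm; bending f_b = M/S = 1461 N/mm.
f_max = √(f_v² + f_b²) = √(409.5² + 1461²) = 1517 N/mm.
r_n/Ω = (1/2.0) × 0.6 × 550 × (0.707 × 12) = 1400 N/mm → NOT adequate.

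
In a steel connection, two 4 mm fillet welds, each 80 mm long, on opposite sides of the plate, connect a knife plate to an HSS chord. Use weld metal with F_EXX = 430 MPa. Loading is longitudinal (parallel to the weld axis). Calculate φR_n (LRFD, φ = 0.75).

φR_n ≈ 87.6 kN

Effective throat t_e = 0.707 × 4 = 2.828 mm.
Total length L = 160 mm; A_we = 2.828 × 160 = 452.5 mm².
F_nw = 0.6 F_EXX = 0.6 × 430 = 258 MPa.
φR_n = 0.75 × 258 × 452.5 × 10⁻³ = 87.55 kN.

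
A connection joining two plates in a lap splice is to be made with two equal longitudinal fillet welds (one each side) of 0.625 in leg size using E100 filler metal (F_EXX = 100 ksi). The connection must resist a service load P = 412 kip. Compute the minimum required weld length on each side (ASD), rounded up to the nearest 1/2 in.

L = 16 in on each side

Throat t_e = 0.707 × 0.625 = 0.4419 in.
r_n/Ω = (0.6 × 100 × 0.4419) / 2.0 = 13.26 kip/in.
L_req = P / (r_n/Ω) = 412 / 13.26 = 31.08 in total.
Per side: 31.08 / 2 = 15.54 in.
Round up → use L = 16 in on each side.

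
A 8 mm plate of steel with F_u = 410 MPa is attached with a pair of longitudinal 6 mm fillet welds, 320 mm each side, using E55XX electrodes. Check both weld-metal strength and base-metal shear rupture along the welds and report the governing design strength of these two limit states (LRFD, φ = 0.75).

φR_n ≈ 672 kN (weld metal governs)

E55XX → F_EXX = 550 MPa.
t_e = 0.707 × 6 = 4.242 mm; L = 640 mm.
Weld metal: φR_n = 0.75 × 0.6 × 550 × 4.242 × 640 × 10⁻³ = 671.9 kN.
Base metal (shear rupture): φR_n = 0.75 × 0.6 × 410 × 8 × 640 × 10⁻³ = 944.6 kN.
Governing: weld metal.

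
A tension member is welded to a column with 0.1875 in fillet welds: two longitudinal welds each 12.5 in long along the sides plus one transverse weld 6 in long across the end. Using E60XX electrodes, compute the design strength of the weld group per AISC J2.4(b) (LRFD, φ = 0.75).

φR_n ≈ 111 kip

E60XX → F_EXX = 60 ksi.
t_e = 0.707 × 0.1875 = 0.1326 in.
R_nwl = 0.6 × 60 × 0.1326 × 25 = 119.3 kip (longitudinal, 2 welds).
R_nwt = 0.6 × 60 × 0.1326 × 6 = 28.63 kip (transverse, base value).
(i) R_nwl + R_nwt = 147.9 kip; (ii) 0.85 R_nwl + 1.5 R_nwt = 144.4 kip.
R_n = max = 147.9 kip [governs: (i)]; φR_n = 111 kip.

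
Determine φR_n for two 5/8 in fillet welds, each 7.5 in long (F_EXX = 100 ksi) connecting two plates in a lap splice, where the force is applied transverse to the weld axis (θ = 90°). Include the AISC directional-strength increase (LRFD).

φR_n ≈ 447 kips

t_e = 0.707 × 0.625 = 0.4419 in; A_we = 0.4419 × 15 = 6.628 in².
Directional factor: 1.0 + 0.5 sin^1.5(90°) = 1.5.
F_nw = 0.6 × 100 × 1.5 = 90 ksi.
φR_n = 0.75 × 90 × 6.628 = 447.4 kips.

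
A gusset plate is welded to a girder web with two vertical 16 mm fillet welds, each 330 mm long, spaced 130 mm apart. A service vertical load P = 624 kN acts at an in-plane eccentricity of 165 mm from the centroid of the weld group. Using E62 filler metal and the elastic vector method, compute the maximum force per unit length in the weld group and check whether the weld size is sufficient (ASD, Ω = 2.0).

E62XX → F_EXX = 620 MPa.
Total weld length L_w = 660 mm. Treat welds as unit-width lines.
Polar moment about centroid: J = 2[d³/12 + d(b/2)²] = 2[330³/12 + 330×65²] = 8778000 mm³.
Direct shear f_v = P/L_w = 624×10³ / 660 = 945.5 N/mm (vertical).
Torsion M = P·e = 624×10³ × 165 = 102960000 N·mm.
Critical point at (x, y) = (65, 165) from centroid. f_tx = M·y/J = 1935 N/mm; f_ty = M·x/J = 762.4 N/mm.
Resultant f_max = √[f_tx² + (f_v + f_ty)²] = √[1935² + (945.5 + 762.4)²] = 2581 N/mm.
Capacity per unit length: r_n/Ω = (1/2.0) × 0.6 × 620 × (0.707 × 16) = 2104 N/mm.
2581 > 2104 → NOT adequate.

f_max ≈ 2580 N/mm; NOT adequate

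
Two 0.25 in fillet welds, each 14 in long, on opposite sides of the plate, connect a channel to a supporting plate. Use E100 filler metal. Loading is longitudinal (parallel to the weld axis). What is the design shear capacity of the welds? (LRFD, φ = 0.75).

E100XX → F_EXX = 100 ksi.
Effective throat t_e = 0.707 × 0.25 = 0.1767 in.
Total length L = 28 in; A_we = 0.1767 × 28 = 4.949 in².
F_nw = 0.6 F_EXX = 0.6 × 100 = 60 ksi.
φR_n = 0.75 × 60 × 4.949 = 222.7 kips.

φR_n ≈ 223 kips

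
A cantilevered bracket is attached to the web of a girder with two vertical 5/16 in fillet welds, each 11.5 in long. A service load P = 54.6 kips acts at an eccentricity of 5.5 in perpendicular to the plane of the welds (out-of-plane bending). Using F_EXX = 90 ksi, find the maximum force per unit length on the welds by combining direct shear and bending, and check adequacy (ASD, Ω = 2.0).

f_max ≈ 7.21 kip/in; NOT adequate

L_w = 2 × 11.5 = 23 in; section modulus (unit throat) S = 2 × L²/6 = 44.08 in².
Direct shear f_v = P/L_w = 54.6/23 = 2.374 kip/in.
Moment M = P × e = 54.6 × 5.5 = 300.3 kip·in; bending f_b = M/S = 6.812 kip/in.
f_max = √(f_v² + f_b²) = √(2.374² + 6.812²) = 7.214 kip/in.
r_n/Ω = (1/2.0) × 0.6 × 90 × (0.707 × 0.3125) = 5.965 kip/in → NOT adequate.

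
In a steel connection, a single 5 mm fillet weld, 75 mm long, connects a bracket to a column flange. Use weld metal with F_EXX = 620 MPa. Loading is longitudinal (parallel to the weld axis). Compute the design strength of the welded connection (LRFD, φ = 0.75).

Effective throat t_e = 0.707 × 5 = 3.535 mm.
Total length L = 75 mm; A_we = 3.535 × 75 = 265.1 mm².
F_nw = 0.6 F_EXX = 0.6 × 620 = 372 MPa.
φR_n = 0.75 × 372 × 265.1 × 10⁻³ = 73.97 kN.

φR_n ≈ 74 kN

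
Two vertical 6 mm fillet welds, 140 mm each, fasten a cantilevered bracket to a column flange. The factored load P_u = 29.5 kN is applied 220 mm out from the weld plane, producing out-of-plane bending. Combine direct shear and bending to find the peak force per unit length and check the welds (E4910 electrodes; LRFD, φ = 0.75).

E49XX → F_EXX = 490 MPa.
L_w = 2 × 140 = 280 mm; section modulus (unit throat) S = 2 × L²/6 = 6533 mm².
Direct shear f_v = P/L_w = 29.5×10³/280 = 105.4 N/mm.
Moment M = P × e = 29.5×10³ × 220 = 6490000 N·mm; bending f_b = M/S = 993.4 N/mm.
f_max = √(f_v² + f_b²) = √(105.4² + 993.4²) = 998.9 N/mm.
φr_n = 0.75 × 0.6 × 490 × (0.707 × 6) = 935.4 N/mm → NOT adequate.

f_max ≈ 999 N/mm; NOT adequate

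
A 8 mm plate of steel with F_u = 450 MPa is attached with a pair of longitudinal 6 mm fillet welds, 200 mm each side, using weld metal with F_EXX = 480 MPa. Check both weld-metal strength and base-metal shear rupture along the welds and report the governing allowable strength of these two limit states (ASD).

R_n/Ω ≈ 244 kN (weld metal governs)

t_e = 0.707 × 6 = 4.242 mm; L = 400 mm.
Weld metal: R_n/Ω = (1/2.0) × 0.6 × 480 × 4.242 × 400 × 10⁻³ = 244.3 kN.
Base metal (shear rupture): R_n/Ω = (1/2.0) × 0.6 × 450 × 8 × 400 × 10⁻³ = 432 kN.
Governing: weld metal.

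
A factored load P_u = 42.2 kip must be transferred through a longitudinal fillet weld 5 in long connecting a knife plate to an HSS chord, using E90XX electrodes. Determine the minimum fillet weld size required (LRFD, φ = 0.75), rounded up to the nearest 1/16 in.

E90XX → F_EXX = 90 ksi.
Total weld length L = 5 in.
Required throat t_e = P_u / (φ × 0.6 F_EXX × L) = 42.2 / (0.75 × 0.6 × 90 × 5) = 0.2084 in.
Required leg w = t_e / 0.707 = 0.2948 in → use 5/16 in.

w = 5/16 in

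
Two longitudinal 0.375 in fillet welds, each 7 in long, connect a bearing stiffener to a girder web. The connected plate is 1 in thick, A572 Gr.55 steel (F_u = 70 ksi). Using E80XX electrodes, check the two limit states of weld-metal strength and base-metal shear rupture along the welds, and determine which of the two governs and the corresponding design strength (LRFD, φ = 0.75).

E80XX → F_EXX = 80 ksi.
t_e = 0.707 × 0.375 = 0.2651 in; L = 14 in.
Weld metal: φR_n = 0.75 × 0.6 × 80 × 0.2651 × 14 = 133.6 kips.
Base metal (shear rupture): φR_n = 0.75 × 0.6 × 70 × 1 × 14 = 441 kips.
Governing: weld metal.

φR_n ≈ 134 kips (weld metal governs)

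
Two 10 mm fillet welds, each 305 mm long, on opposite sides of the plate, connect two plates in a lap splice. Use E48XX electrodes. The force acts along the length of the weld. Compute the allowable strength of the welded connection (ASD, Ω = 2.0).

R_n/Ω ≈ 621 kN

E48XX → F_EXX = 480 MPa.
Effective throat t_e = 0.707 × 10 = 7.07 mm.
Total length L = 610 mm; A_we = 7.07 × 610 = 4313 mm².
F_nw = 0.6 F_EXX = 0.6 × 480 = 288 MPa.
R_n = 288 × 4313 × 10⁻³ = 1242 kN; R_n/Ω = 1242/2.0 = 621 kN.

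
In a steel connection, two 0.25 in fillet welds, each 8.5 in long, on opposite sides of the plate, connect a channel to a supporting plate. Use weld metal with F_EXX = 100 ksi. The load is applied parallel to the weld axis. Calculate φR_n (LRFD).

φR_n ≈ 135 kips

Effective throat t_e = 0.707 × 0.25 = 0.1767 in.
Total length L = 17 in; A_we = 0.1767 × 17 = 3.005 in².
F_nw = 0.6 F_EXX = 0.6 × 100 = 60 ksi.
φR_n = 0.75 × 60 × 3.005 = 135.2 kips.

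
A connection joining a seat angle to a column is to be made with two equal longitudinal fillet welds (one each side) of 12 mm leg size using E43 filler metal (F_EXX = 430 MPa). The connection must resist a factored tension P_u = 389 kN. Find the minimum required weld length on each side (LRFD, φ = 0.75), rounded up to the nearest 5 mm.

Throat t_e = 0.707 × 12 = 8.484 mm.
φr_n = 0.75 × 0.6 × 430 × 8.484 × 10⁻³ = 1.642 kN/mm.
L_req = P_u / φr_n = 389 / 1.642 = 237 mm total.
Per side: 237 / 2 = 118.5 mm.
Round up → use L = 120 mm on each side.

L = 120 mm on each side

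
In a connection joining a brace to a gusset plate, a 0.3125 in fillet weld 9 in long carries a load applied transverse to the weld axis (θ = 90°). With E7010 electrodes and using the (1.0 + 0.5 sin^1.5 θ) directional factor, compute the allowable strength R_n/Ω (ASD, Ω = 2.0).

E70XX → F_EXX = 70 ksi.
t_e = 0.707 × 0.3125 = 0.2209 in; A_we = 0.2209 × 9 = 1.988 in².
Directional factor: 1.0 + 0.5 sin^1.5(90°) = 1.5.
F_nw = 0.6 × 70 × 1.5 = 63 ksi.
R_n/Ω = (63 × 1.988) / 2.0 = 62.64 kip.

R_n/Ω ≈ 62.6 kip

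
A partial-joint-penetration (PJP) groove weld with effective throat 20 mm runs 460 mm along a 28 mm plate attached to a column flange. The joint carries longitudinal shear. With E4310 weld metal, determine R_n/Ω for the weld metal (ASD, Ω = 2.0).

E43XX → F_EXX = 430 MPa.
Effective throat (given) t_e = 20 mm.
A_we = 20 × 460 = 9200 mm².
F_nw = 0.6 F_EXX = 258 MPa.
R_n/Ω = (258 × 9200) / 2.0 × 10⁻³ = 1187 kN.

R_n/Ω ≈ 1190 kN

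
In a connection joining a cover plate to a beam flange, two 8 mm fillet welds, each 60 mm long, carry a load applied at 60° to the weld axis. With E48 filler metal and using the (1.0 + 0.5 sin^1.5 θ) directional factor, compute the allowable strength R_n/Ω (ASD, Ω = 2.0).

R_n/Ω ≈ 137 kN

E48XX → F_EXX = 480 MPa.
t_e = 0.707 × 8 = 5.656 mm; A_we = 5.656 × 120 = 678.7 mm².
Directional factor: 1.0 + 0.5 sin^1.5(60°) = 1.403.
F_nw = 0.6 × 480 × 1.403 = 404.1 MPa.
R_n/Ω = (404.1 × 678.7) / 2.0 × 10⁻³ = 137.1 kN.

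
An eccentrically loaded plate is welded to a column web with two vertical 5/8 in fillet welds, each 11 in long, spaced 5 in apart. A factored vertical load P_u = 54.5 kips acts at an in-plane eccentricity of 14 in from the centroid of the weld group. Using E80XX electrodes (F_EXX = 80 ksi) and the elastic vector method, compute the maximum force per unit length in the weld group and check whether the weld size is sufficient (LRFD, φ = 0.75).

Total weld length L_w = 22 in. Treat welds as unit-width lines.
Polar moment about centroid: J = 2[d³/12 + d(b/2)²] = 2[11³/12 + 11×2.5²] = 359.3 in³.
Direct shear f_v = P/L_w = 54.5 / 22 = 2.477 kip/in (vertical).
Torsion M = P·e = 54.5 × 14 = 763 kip·in.
Critical point at (x, y) = (2.5, 5.5) from centroid. f_tx = M·y/J = 11.68 kip/in; f_ty = M·x/J = 5.308 kip/in.
Resultant f_max = √[f_tx² + (f_v + f_ty)²] = √[11.68² + (2.477 + 5.308)²] = 14.04 kip/in.
Capacity per unit length: φr_n = 0.75 × 0.6 × 80 × (0.707 × 0.625) = 15.91 kip/in.
14.04 ≤ 15.91 → adequate.

f_max ≈ 14 kip/in; adequate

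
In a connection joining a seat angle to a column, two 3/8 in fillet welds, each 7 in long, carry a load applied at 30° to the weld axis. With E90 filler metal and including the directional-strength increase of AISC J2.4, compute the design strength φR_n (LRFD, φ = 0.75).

φR_n ≈ 177 kips

E90XX → F_EXX = 90 ksi.
t_e = 0.707 × 0.375 = 0.2651 in; A_we = 0.2651 × 14 = 3.712 in².
Directional factor: 1.0 + 0.5 sin^1.5(30°) = 1.177.
F_nw = 0.6 × 90 × 1.177 = 63.55 ksi.
φR_n = 0.75 × 63.55 × 3.712 = 176.9 kips.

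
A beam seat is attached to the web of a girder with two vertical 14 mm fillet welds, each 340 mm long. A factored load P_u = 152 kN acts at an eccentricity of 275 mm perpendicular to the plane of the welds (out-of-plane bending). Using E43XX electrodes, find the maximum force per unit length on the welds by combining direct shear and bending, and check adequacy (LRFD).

E43XX → F_EXX = 430 MPa.
L_w = 2 × 340 = 680 mm; section modulus (unit throat) S = 2 × L²/6 = 38530 mm².
Direct shear f_v = P/L_w = 152×10³/680 = 223.5 N/mm.
Moment M = P × e = 152×10³ × 275 = 41800000 N·mm; bending f_b = M/S = 1085 N/mm.
f_max = √(f_v² + f_b²) = √(223.5² + 1085²) = 1108 N/mm.
φr_n = 0.75 × 0.6 × 430 × (0.707 × 14) = 1915 N/mm → adequate.

f_max ≈ 1110 N/mm; adequate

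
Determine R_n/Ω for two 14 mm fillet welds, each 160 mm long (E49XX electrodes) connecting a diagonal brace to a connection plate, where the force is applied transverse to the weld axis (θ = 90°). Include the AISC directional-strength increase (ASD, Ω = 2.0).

E49XX → F_EXX = 490 MPa.
t_e = 0.707 × 14 = 9.898 mm; A_we = 9.898 × 320 = 3167 mm².
Directional factor: 1.0 + 0.5 sin^1.5(90°) = 1.5.
F_nw = 0.6 × 490 × 1.5 = 441 MPa.
R_n/Ω = (441 × 3167) / 2.0 × 10⁻³ = 698.4 kN.

R_n/Ω ≈ 698 kN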